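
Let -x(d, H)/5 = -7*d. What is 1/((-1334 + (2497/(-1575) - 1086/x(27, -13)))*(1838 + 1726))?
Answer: -175/833721372 ≈ -2.0990e-7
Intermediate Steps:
x(d, H) = 35*d (x(d, H) = -(-35)*d = 35*d)
1/((-1334 + (2497/(-1575) - 1086/x(27, -13)))*(1838 + 1726)) = 1/((-1334 + (2497/(-1575) - 1086/(35*27)))*(1838 + 1726)) = 1/((-1334 + (2497*(-1/1575) - 1086/945))*3564) = 1/((-1334 + (-2497/1575 - 1086*1/945))*3564) = 1/((-1334 + (-2497/1575 - 362/315))*3564) = 1/((-1334 - 4307/1575)*3564) = 1/(-2105357/1575*3564) = 1/(-833721372/175) = -175/833721372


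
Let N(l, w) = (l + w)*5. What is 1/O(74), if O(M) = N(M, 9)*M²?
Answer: 1/2272540 ≈ 4.4004e-7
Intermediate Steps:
N(l, w) = 5*l + 5*w
O(M) = M²*(45 + 5*M) (O(M) = (5*M + 5*9)*M² = (5*M + 45)*M² = (45 + 5*M)*M² = M²*(45 + 5*M))
1/O(74) = 1/(5*74²*(9 + 74)) = 1/(5*5476*83) = 1/2272540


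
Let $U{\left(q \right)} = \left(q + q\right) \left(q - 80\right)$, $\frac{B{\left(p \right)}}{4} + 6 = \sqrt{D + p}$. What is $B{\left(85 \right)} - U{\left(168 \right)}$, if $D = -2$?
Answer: $-29592 + 4 \sqrt{83} \approx -29556.0$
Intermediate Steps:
$B{\left(p \right)} = -24 + 4 \sqrt{-2 + p}$
$U{\left(q \right)} = 2 q \left(-80 + q\right)$
$B{\left(85 \right)} - U{\left(168 \right)} = \left(-24 + 4 \sqrt{-2 + 85}\right) - 2 \cdot 168 \left(-80 + 168\right) = \left(-24 + 4 \sqrt{83}\right) - 2 \cdot 168 \cdot 88 = \left(-24 + 4 \sqrt{83}\right) - 29568 = -29592 + 4 \sqrt{83}$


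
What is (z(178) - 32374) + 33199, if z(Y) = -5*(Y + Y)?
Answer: -955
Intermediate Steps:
z(Y) = -10*Y
(z(178) - 32374) + 33199 = (-10*178 - 32374) + 33199 = (-1780 - 32374) + 33199 = -34154 + 33199 = -955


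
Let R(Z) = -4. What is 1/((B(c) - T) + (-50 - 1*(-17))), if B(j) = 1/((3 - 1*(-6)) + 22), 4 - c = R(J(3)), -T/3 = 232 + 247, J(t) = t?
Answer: 31/43525 ≈ 0.00071223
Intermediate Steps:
T = -1437 (T = -3*(232 + 247) = -3*479 = -1437)
c = 8 (c = 4 - 1*(-4) = 4 + 4 = 8)
B(j) = 1/31 (B(j) = 1/((3 + 6) + 22) = 1/(9 + 22) = 1/31)
1/((B(c) - T) + (-50 - 1*(-17))) = 1/((1/31 - 1*(-1437)) + (-50 - 1*(-17))) = 1/((1/31 + 1437) + (-50 + 17)) = 1/(44548/31 - 33) = 1/(43525/31) = 31/43525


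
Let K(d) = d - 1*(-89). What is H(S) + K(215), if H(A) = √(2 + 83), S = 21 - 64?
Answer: 304 + √85 ≈ 313.22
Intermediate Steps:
S = -43
H(A) = √85
K(d) = 89 + d (K(d) = d + 89 = 89 + d)
H(S) + K(215) = √85 + (89 + 215) = √85 + 304 = 304 + √85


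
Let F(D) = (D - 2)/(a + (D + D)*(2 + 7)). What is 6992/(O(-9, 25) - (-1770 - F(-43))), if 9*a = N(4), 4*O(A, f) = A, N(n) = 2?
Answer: 6086536/1538877 ≈ 3.9552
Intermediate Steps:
O(A, f) = A/4
a = 2/9 (a = (1/9)*2 = 2/9 ≈ 0.22222)
F(D) = (-2 + D)/(2/9 + 18*D) (F(D) = (D - 2)/(2/9 + (D + D)*(2 + 7)) = (-2 + D)/(2/9 + (2*D)*9) = (-2 + D)/(2/9 + 18*D))
6992/(O(-9, 25) - (-1770 - F(-43))) = 6992/((1/4)*(-9) - (-1770 - 9*(-2 - 43)/(2*(1 + 81*(-43))))) = 6992/(-9/4 - (-1770 - 9*(-45)/(2*(1 - 3483)))) = 6992/(-9/4 - (-1770 - 9*(-45)/(2*(-3482)))) = 6992/(-9/4 - (-1770 - 9*(-1)*(-45)/(2*3482))) = 6992/(-9/4 - (-1770 - 1*405/6964)) = 6992/(-9/4 - (-1770 - 405/6964)) = 6992/(-9/4 - 1*(-12326685/6964)) = 6992/(-9/4 + 12326685/6964) = 6992/(3077754/1741) = 6992*(1741/3077754) = 6086536/1538877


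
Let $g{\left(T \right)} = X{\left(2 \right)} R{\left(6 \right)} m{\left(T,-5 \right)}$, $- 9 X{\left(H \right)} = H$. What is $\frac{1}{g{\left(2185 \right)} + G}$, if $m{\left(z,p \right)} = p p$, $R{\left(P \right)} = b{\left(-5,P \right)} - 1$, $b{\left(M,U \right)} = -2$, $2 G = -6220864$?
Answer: $- \frac{3}{9331246} \approx -3.215 \cdot 10^{-7}$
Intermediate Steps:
$G = -3110432$ ($G = \frac{1}{2} \left(-6220864\right) = -3110432$)
$R{\left(P \right)} = -3$ ($R{\left(P \right)} = -2 - 1 = -3$)
$X{\left(H \right)} = - \frac{H}{9}$
$m{\left(z,p \right)} = p^{2}$
$g{\left(T \right)} = \frac{50}{3}$ ($g{\left(T \right)} = \left(- \frac{1}{9}\right) 2 \left(-3\right) \left(-5\right)^{2} = \left(- \frac{2}{9}\right) \left(-3\right) 25 = \frac{2}{3} \cdot 25 = \frac{50}{3}$)
$\frac{1}{g{\left(2185 \right)} + G} = \frac{1}{\frac{50}{3} - 3110432} = \frac{1}{- \frac{9331246}{3}} = - \frac{3}{9331246}$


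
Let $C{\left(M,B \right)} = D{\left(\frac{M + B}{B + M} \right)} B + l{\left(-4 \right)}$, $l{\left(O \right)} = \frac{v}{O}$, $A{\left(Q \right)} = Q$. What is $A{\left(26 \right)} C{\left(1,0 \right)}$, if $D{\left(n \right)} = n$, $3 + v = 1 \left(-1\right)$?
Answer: $26$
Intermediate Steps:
$v = -4$ ($v = -3 + 1 \left(-1\right) = -3 - 1 = -4$)
$l{\left(O \right)} = - \frac{4}{O}$
$C{\left(M,B \right)} = 1 + B$ ($C{\left(M,B \right)} = \frac{M + B}{B + M} B - \frac{4}{-4} = \frac{B + M}{B + M} B - -1 = 1 B + 1 = B + 1 = 1 + B$)
$A{\left(26 \right)} C{\left(1,0 \right)} = 26 \left(1 + 0\right) = 26 \cdot 1 = 26$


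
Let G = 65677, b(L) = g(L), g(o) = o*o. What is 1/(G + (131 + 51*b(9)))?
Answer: 1/69939 ≈ 1.4298e-5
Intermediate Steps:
g(o) = o²
b(L) = L²
1/(G + (131 + 51*b(9))) = 1/(65677 + (131 + 51*9²)) = 1/(65677 + (131 + 51*81)) = 1/(65677 + (131 + 4131)) = 1/(65677 + 4262) = 1/69939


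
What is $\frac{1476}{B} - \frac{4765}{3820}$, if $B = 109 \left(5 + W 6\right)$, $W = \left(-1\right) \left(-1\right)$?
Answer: $- \frac{14983}{916036} \approx -0.016356$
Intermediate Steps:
$W = 1$
$B = 1199$ ($B = 109 \left(5 + 1 \cdot 6\right) = 109 \left(5 + 6\right) = 109 \cdot 11 = 1199$)
$\frac{1476}{B} - \frac{4765}{3820} = \frac{1476}{1199} - \frac{4765}{3820} = 1476 \cdot \frac{1}{1199} - \frac{953}{764} = \frac{1476}{1199} - \frac{953}{764} = - \frac{14983}{916036}$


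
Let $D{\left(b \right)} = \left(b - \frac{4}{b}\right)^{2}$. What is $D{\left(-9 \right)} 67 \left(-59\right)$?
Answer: $- \frac{23437337}{81} \approx -2.8935 \cdot 10^{5}$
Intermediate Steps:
$D{\left(-9 \right)} 67 \left(-59\right) = \frac{\left(-4 + \left(-9\right)^{2}\right)^{2}}{81} \cdot 67 \left(-59\right) = \frac{\left(-4 + 81\right)^{2}}{81} \cdot 67 \left(-59\right) = \frac{77^{2}}{81} \cdot 67 \left(-59\right) = \frac{1}{81} \cdot 5929 \cdot 67 \left(-59\right) = \frac{5929}{81} \cdot 67 \left(-59\right) = \frac{397243}{81} \left(-59\right) = - \frac{23437337}{81}$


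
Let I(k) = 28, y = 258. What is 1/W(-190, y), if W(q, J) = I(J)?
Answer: 1/28 ≈ 0.035714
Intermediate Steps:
W(q, J) = 28
1/W(-190, y) = 1/28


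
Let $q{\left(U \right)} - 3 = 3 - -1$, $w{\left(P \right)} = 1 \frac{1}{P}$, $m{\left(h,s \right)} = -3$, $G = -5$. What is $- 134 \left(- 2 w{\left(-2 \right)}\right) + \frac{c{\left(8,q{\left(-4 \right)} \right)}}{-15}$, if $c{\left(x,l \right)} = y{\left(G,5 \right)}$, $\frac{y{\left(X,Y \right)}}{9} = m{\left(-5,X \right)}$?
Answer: $- \frac{661}{5} \approx -132.2$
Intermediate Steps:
$w{\left(P \right)} = \frac{1}{P}$
$q{\left(U \right)} = 7$ ($q{\left(U \right)} = 3 + \left(3 - -1\right) = 3 + \left(3 + 1\right) = 3 + 4 = 7$)
$y{\left(X,Y \right)} = -27$ ($y{\left(X,Y \right)} = 9 \left(-3\right) = -27$)
$c{\left(x,l \right)} = -27$
$- 134 \left(- 2 w{\left(-2 \right)}\right) + \frac{c{\left(8,q{\left(-4 \right)} \right)}}{-15} = - 134 \left(- \frac{2}{-2}\right) - \frac{27}{-15} = - 134 \left(\left(-2\right) \left(- \frac{1}{2}\right)\right) - - \frac{9}{5} = \left(-134\right) 1 + \frac{9}{5} = -134 + \frac{9}{5} = - \frac{661}{5}$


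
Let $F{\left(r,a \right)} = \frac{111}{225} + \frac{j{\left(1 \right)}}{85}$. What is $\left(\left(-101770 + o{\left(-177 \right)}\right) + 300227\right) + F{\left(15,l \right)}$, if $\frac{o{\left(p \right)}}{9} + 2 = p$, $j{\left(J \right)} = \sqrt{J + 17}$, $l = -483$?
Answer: $\frac{14763487}{75} + \frac{3 \sqrt{2}}{85} \approx 1.9685 \cdot 10^{5}$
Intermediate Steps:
$j{\left(J \right)} = \sqrt{17 + J}$
$o{\left(p \right)} = -18 + 9 p$
$F{\left(r,a \right)} = \frac{37}{75} + \frac{3 \sqrt{2}}{85}$ ($F{\left(r,a \right)} = \frac{111}{225} + \frac{\sqrt{17 + 1}}{85} = 111 \cdot \frac{1}{225} + \sqrt{18} \cdot \frac{1}{85} = \frac{37}{75} + 3 \sqrt{2} \cdot \frac{1}{85} = \frac{37}{75} + \frac{3 \sqrt{2}}{85}$)
$\left(\left(-101770 + o{\left(-177 \right)}\right) + 300227\right) + F{\left(15,l \right)} = \left(\left(-101770 + \left(-18 + 9 \left(-177\right)\right)\right) + 300227\right) + \left(\frac{37}{75} + \frac{3 \sqrt{2}}{85}\right) = \left(\left(-101770 - 1611\right) + 300227\right) + \left(\frac{37}{75} + \frac{3 \sqrt{2}}{85}\right) = \left(-103381 + 300227\right) + \left(\frac{37}{75} + \frac{3 \sqrt{2}}{85}\right) = 196846 + \left(\frac{37}{75} + \frac{3 \sqrt{2}}{85}\right) = \frac{14763487}{75} + \frac{3 \sqrt{2}}{85}$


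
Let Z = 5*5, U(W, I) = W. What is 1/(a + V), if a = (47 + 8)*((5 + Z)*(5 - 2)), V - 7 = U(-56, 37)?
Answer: 1/4901 ≈ 0.00020404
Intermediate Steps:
Z = 25
V = -49 (V = 7 - 56 = -49)
a = 4950 (a = (47 + 8)*((5 + 25)*(5 - 2)) = 55*(30*3) = 55*90 = 4950)
1/(a + V) = 1/(4950 - 49) = 1/4901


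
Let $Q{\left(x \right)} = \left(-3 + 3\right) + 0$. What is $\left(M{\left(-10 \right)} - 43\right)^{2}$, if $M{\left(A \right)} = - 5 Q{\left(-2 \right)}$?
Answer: $1849$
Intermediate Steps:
$Q{\left(x \right)} = 0$ ($Q{\left(x \right)} = 0 + 0 = 0$)
$M{\left(A \right)} = 0$ ($M{\left(A \right)} = \left(-5\right) 0 = 0$)
$\left(M{\left(-10 \right)} - 43\right)^{2} = \left(0 - 43\right)^{2} = \left(-43\right)^{2} = 1849$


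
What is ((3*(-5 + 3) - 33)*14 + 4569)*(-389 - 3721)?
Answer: -16534530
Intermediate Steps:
((3*(-5 + 3) - 33)*14 + 4569)*(-389 - 3721) = ((3*(-2) - 33)*14 + 4569)*(-4110) = ((-6 - 33)*14 + 4569)*(-4110) = (-39*14 + 4569)*(-4110) = (-546 + 4569)*(-4110) = 4023*(-4110) = -16534530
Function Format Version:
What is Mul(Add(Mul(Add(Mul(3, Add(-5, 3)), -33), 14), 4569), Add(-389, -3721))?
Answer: -16534530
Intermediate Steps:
Mul(Add(Mul(Add(Mul(3, Add(-5, 3)), -33), 14), 4569), Add(-389, -3721)) = Mul(Add(Mul(Add(Mul(3, -2), -33), 14), 4569), -4110) = Mul(Add(Mul(Add(-6, -33), 14), 4569), -4110) = Mul(Add(Mul(-39, 14), 4569), -4110) = Mul(Add(-546, 4569), -4110) = Mul(4023, -4110) = -16534530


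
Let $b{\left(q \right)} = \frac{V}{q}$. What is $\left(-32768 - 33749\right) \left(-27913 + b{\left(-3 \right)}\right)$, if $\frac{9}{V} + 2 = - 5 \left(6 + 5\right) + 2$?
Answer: $\frac{9283426964}{5} \approx 1.8567 \cdot 10^{9}$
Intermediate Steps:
$V = - \frac{9}{55}$ ($V = \frac{9}{-2 + \left(- 5 \left(6 + 5\right) + 2\right)} = \frac{9}{-2 + \left(\left(-5\right) 11 + 2\right)} = \frac{9}{-2 + \left(-55 + 2\right)} = \frac{9}{-2 - 53} = \frac{9}{-55} = 9 \left(- \frac{1}{55}\right) = - \frac{9}{55} \approx -0.16364$)
$b{\left(q \right)} = - \frac{9}{55 q}$
$\left(-32768 - 33749\right) \left(-27913 + b{\left(-3 \right)}\right) = \left(-32768 - 33749\right) \left(-27913 - \frac{9}{55 \left(-3\right)}\right) = \left(-32768 - 33749\right) \left(-27913 - - \frac{3}{55}\right) = - 66517 \left(-27913 + \frac{3}{55}\right) = \left(-66517\right) \left(- \frac{1535212}{55}\right) = \frac{9283426964}{5}$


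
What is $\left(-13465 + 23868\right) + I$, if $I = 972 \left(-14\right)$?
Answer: $-3205$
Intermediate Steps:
$I = -13608$
$\left(-13465 + 23868\right) + I = \left(-13465 + 23868\right) - 13608 = 10403 - 13608 = -3205$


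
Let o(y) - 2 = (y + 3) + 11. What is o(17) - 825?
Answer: -792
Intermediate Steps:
o(y) = 16 + y (o(y) = 2 + ((y + 3) + 11) = 2 + ((3 + y) + 11) = 2 + (14 + y) = 16 + y)
o(17) - 825 = (16 + 17) - 825 = 33 - 825 = -792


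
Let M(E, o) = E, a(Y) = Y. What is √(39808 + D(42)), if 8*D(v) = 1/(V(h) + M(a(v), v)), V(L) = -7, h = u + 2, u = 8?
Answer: √780236870/140 ≈ 199.52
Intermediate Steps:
h = 10 (h = 8 + 2 = 10)
D(v) = 1/(8*(-7 + v))
√(39808 + D(42)) = √(39808 + 1/(8*(-7 + 42))) = √(39808 + (⅛)/35) = √(39808 + (⅛)*(1/35)) = √(39808 + 1/280) = √(11146241/280) = √780236870/140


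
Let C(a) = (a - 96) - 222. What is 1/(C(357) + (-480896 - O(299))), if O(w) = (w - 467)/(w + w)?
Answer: -299/143776159 ≈ -2.0796e-6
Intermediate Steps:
O(w) = (-467 + w)/(2*w) (O(w) = (-467 + w)/((2*w)) = (-467 + w)*(1/(2*w)) = (-467 + w)/(2*w))
C(a) = -318 + a (C(a) = (-96 + a) - 222 = -318 + a)
1/(C(357) + (-480896 - O(299))) = 1/((-318 + 357) + (-480896 - (-467 + 299)/(2*299))) = 1/(39 + (-480896 - (-168)/(2*299))) = 1/(39 + (-480896 - 1*(-84/299))) = 1/(39 + (-480896 + 84/299)) = 1/(39 - 143787820/299) = 1/(-143776159/299) = -299/143776159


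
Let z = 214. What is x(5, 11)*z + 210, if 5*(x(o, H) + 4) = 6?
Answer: -1946/5 ≈ -389.20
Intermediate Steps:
x(o, H) = -14/5 (x(o, H) = -4 + (⅕)*6 = -4 + 6/5 = -14/5)
x(5, 11)*z + 210 = -14/5*214 + 210 = -2996/5 + 210 = -1946/5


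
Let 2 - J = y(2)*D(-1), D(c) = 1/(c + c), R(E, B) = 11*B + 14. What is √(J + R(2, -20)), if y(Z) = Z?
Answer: I*√203 ≈ 14.248*I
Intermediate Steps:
R(E, B) = 14 + 11*B
D(c) = 1/(2*c)
J = 3 (J = 2 - 2*(½)/(-1) = 2 - 2*(½)*(-1) = 2 - 2*(-1)/2 = 2 - 1*(-1) = 2 + 1 = 3)
√(J + R(2, -20)) = √(3 + (14 + 11*(-20))) = √(3 + (14 - 220)) = √(3 - 206) = √(-203) = I*√203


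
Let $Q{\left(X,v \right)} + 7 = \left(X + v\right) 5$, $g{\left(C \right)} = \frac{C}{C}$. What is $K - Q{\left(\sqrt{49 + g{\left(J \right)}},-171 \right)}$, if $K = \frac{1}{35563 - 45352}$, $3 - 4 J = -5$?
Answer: $\frac{8438117}{9789} - 25 \sqrt{2} \approx 826.64$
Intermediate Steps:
$J = 2$ ($J = \frac{3}{4} - - \frac{5}{4} = \frac{3}{4} + \frac{5}{4} = 2$)
$g{\left(C \right)} = 1$
$K = - \frac{1}{9789}$ ($K = \frac{1}{-9789} = - \frac{1}{9789} \approx -0.00010216$)
$Q{\left(X,v \right)} = -7 + 5 X + 5 v$ ($Q{\left(X,v \right)} = -7 + \left(X + v\right) 5 = -7 + \left(5 X + 5 v\right) = -7 + 5 X + 5 v$)
$K - Q{\left(\sqrt{49 + g{\left(J \right)}},-171 \right)} = - \frac{1}{9789} - \left(-7 + 5 \sqrt{49 + 1} + 5 \left(-171\right)\right) = - \frac{1}{9789} - \left(-7 + 5 \sqrt{50} - 855\right) = - \frac{1}{9789} - \left(-7 + 5 \cdot 5 \sqrt{2} - 855\right) = - \frac{1}{9789} - \left(-7 + 25 \sqrt{2} - 855\right) = - \frac{1}{9789} - \left(-862 + 25 \sqrt{2}\right) = - \frac{1}{9789} + \left(862 - 25 \sqrt{2}\right) = \frac{8438117}{9789} - 25 \sqrt{2}$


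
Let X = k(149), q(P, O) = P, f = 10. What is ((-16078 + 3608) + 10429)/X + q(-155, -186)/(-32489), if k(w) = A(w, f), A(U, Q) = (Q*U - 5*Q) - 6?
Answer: -66087779/46589226 ≈ -1.4185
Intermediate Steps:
A(U, Q) = -6 - 5*Q + Q*U (A(U, Q) = (-5*Q + Q*U) - 6 = -6 - 5*Q + Q*U)
k(w) = -56 + 10*w (k(w) = -6 - 5*10 + 10*w = -6 - 50 + 10*w = -56 + 10*w)
X = 1434 (X = -56 + 10*149 = -56 + 1490 = 1434)
((-16078 + 3608) + 10429)/X + q(-155, -186)/(-32489) = ((-16078 + 3608) + 10429)/1434 - 155/(-32489) = (-12470 + 10429)*(1/1434) - 155*(-1/32489) = -2041*1/1434 + 155/32489 = -2041/1434 + 155/32489 = -66087779/46589226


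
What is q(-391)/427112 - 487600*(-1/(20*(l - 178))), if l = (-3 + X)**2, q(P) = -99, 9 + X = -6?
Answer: 5206488053/31179176 ≈ 166.99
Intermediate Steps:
X = -15 (X = -9 - 6 = -15)
l = 324 (l = (-3 - 15)**2 = (-18)**2 = 324)
q(-391)/427112 - 487600*(-1/(20*(l - 178))) = -99/427112 - 487600*(-1/(20*(324 - 178))) = -99*1/427112 - 487600/(146*(-20)) = -99/427112 - 487600/(-2920) = -99/427112 - 487600*(-1/2920) = -99/427112 + 12190/73 = 5206488053/31179176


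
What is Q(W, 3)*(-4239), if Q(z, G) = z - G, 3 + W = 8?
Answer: -8478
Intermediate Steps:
W = 5 (W = -3 + 8 = 5)
Q(W, 3)*(-4239) = (5 - 1*3)*(-4239) = (5 - 3)*(-4239) = 2*(-4239) = -8478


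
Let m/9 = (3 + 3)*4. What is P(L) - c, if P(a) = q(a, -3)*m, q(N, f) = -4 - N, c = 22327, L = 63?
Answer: -36799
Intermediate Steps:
m = 216 (m = 9*((3 + 3)*4) = 9*(6*4) = 9*24 = 216)
P(a) = -864 - 216*a (P(a) = (-4 - a)*216 = -864 - 216*a)
P(L) - c = (-864 - 216*63) - 1*22327 = (-864 - 13608) - 22327 = -14472 - 22327 = -36799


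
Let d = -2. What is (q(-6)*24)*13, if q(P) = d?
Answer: -624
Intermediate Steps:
q(P) = -2
(q(-6)*24)*13 = -2*24*13 = -48*13 = -624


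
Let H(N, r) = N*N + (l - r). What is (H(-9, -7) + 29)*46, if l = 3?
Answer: 5520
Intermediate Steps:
H(N, r) = 3 + N² - r (H(N, r) = N*N + (3 - r) = N² + (3 - r) = 3 + N² - r)
(H(-9, -7) + 29)*46 = ((3 + (-9)² - 1*(-7)) + 29)*46 = ((3 + 81 + 7) + 29)*46 = (91 + 29)*46 = 120*46 = 5520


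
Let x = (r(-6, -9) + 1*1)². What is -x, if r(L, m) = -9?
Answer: -64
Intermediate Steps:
x = 64 (x = (-9 + 1*1)² = (-9 + 1)² = (-8)² = 64)
-x = -1*64 = -64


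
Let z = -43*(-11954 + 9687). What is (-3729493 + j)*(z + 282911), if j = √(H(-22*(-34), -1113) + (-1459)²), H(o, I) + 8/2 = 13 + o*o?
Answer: -1418669301256 + 380392*√2688194 ≈ -1.4180e+12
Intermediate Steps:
H(o, I) = 9 + o² (H(o, I) = -4 + (13 + o*o) = -4 + (13 + o²) = 9 + o²)
z = 97481 (z = -43*(-2267) = 97481)
j = √2688194 (j = √((9 + (-22*(-34))²) + (-1459)²) = √((9 + 748²) + 2128681) = √((9 + 559504) + 2128681) = √(559513 + 2128681) = √2688194 ≈ 1639.6)
(-3729493 + j)*(z + 282911) = (-3729493 + √2688194)*(97481 + 282911) = (-3729493 + √2688194)*380392 = -1418669301256 + 380392*√2688194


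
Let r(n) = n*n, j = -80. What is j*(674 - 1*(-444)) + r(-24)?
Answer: -88864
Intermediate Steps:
r(n) = n²
j*(674 - 1*(-444)) + r(-24) = -80*(674 - 1*(-444)) + (-24)² = -80*(674 + 444) + 576 = -80*1118 + 576 = -89440 + 576 = -88864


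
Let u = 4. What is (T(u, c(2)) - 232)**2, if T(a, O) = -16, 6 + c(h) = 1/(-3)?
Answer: 61504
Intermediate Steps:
c(h) = -19/3 (c(h) = -6 + 1/(-3) = -6 - 1/3 = -19/3)
(T(u, c(2)) - 232)**2 = (-16 - 232)**2 = (-248)**2 = 61504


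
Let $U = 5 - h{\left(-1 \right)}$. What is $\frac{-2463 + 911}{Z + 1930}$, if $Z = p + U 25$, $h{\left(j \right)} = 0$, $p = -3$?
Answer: $- \frac{388}{513} \approx -0.75634$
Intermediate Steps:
$U = 5$ ($U = 5 - 0 = 5 + 0 = 5$)
$Z = 122$ ($Z = -3 + 5 \cdot 25 = -3 + 125 = 122$)
$\frac{-2463 + 911}{Z + 1930} = \frac{-2463 + 911}{122 + 1930} = - \frac{1552}{2052} = \left(-1552\right) \frac{1}{2052} = - \frac{388}{513}$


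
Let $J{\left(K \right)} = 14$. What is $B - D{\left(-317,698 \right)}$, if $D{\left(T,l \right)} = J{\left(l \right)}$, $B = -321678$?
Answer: $-321692$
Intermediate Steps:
$D{\left(T,l \right)} = 14$
$B - D{\left(-317,698 \right)} = -321678 - 14 = -321692$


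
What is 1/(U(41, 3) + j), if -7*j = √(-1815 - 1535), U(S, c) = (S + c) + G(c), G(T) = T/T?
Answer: 441/20515 + 7*I*√134/20515 ≈ 0.021496 + 0.0039498*I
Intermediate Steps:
G(T) = 1
U(S, c) = 1 + S + c (U(S, c) = (S + c) + 1 = 1 + S + c)
j = -5*I*√134/7 (j = -√(-1815 - 1535)/7 = -5*I*√134/7 ≈ -8.2684*I)
1/(U(41, 3) + j) = 1/((1 + 41 + 3) - 5*I*√134/7) = 1/(45 - 5*I*√134/7)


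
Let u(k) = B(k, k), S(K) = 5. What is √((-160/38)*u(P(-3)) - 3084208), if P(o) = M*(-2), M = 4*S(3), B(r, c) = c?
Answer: 4*I*√69583643/19 ≈ 1756.1*I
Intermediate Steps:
M = 20 (M = 4*5 = 20)
P(o) = -40 (P(o) = 20*(-2) = -40)
u(k) = k
√((-160/38)*u(P(-3)) - 3084208) = √(-160/38*(-40) - 3084208) = √(-160*1/38*(-40) - 3084208) = √(-80/19*(-40) - 3084208) = √(3200/19 - 3084208) = √(-58596752/19) = 4*I*√69583643/19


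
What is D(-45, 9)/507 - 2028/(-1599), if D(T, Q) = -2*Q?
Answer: 8542/6929 ≈ 1.2328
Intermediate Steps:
D(-45, 9)/507 - 2028/(-1599) = -2*9/507 - 2028/(-1599) = -18*1/507 - 2028*(-1/1599) = -6/169 + 52/41 = 8542/6929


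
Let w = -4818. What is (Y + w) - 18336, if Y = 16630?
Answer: -6524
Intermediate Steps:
(Y + w) - 18336 = (16630 - 4818) - 18336 = 11812 - 18336 = -6524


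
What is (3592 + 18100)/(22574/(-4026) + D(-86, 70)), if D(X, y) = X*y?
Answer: -43665996/12129547 ≈ -3.6000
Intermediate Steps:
(3592 + 18100)/(22574/(-4026) + D(-86, 70)) = (3592 + 18100)/(22574/(-4026) - 86*70) = 21692/(22574*(-1/4026) - 6020) = 21692/(-11287/2013 - 6020) = 21692/(-12129547/2013) = 21692*(-2013/12129547) = -43665996/12129547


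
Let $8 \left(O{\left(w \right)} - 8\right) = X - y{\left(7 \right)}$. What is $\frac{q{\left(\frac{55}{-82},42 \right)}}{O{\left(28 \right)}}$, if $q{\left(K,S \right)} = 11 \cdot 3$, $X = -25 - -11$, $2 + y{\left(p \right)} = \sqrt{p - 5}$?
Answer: $\frac{6864}{1351} + \frac{132 \sqrt{2}}{1351} \approx 5.2189$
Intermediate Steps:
$y{\left(p \right)} = -2 + \sqrt{-5 + p}$ ($y{\left(p \right)} = -2 + \sqrt{p - 5} = -2 + \sqrt{-5 + p}$)
$X = -14$ ($X = -25 + 11 = -14$)
$q{\left(K,S \right)} = 33$
$O{\left(w \right)} = \frac{13}{2} - \frac{\sqrt{2}}{8}$ ($O{\left(w \right)} = 8 + \frac{-14 - \left(-2 + \sqrt{-5 + 7}\right)}{8} = 8 + \frac{-14 - \left(-2 + \sqrt{2}\right)}{8} = 8 + \frac{-14 + \left(2 - \sqrt{2}\right)}{8} = 8 + \frac{-12 - \sqrt{2}}{8} = 8 - \left(\frac{3}{2} + \frac{\sqrt{2}}{8}\right) = \frac{13}{2} - \frac{\sqrt{2}}{8}$)
$\frac{q{\left(\frac{55}{-82},42 \right)}}{O{\left(28 \right)}} = \frac{33}{\frac{13}{2} - \frac{\sqrt{2}}{8}}$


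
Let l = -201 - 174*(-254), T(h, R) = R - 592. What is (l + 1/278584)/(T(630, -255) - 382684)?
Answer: -12256303081/106845600104 ≈ -0.11471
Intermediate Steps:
T(h, R) = -592 + R
l = 43995 (l = -201 + 44196 = 43995)
(l + 1/278584)/(T(630, -255) - 382684) = (43995 + 1/278584)/((-592 - 255) - 382684) = (43995 + 1/278584)/(-847 - 382684) = (12256303081/278584)/(-383531) = (12256303081/278584)*(-1/383531) = -12256303081/106845600104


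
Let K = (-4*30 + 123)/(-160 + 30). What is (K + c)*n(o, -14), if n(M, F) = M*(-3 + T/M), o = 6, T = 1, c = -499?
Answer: 1102841/130 ≈ 8483.4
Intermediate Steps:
n(M, F) = M*(-3 + 1/M)
K = -3/130 (K = (-120 + 123)/(-130) = 3*(-1/130) = -3/130 ≈ -0.023077)
(K + c)*n(o, -14) = (-3/130 - 499)*(1 - 3*6) = -64873*(1 - 18)/130 = -64873/130*(-17) = 1102841/130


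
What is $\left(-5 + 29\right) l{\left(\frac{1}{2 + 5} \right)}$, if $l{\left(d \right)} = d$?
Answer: $\frac{24}{7} \approx 3.4286$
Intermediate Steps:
$\left(-5 + 29\right) l{\left(\frac{1}{2 + 5} \right)} = \frac{-5 + 29}{2 + 5} = \frac{24}{7}$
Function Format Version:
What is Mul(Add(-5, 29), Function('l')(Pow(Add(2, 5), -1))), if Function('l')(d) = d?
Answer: Rational(24, 7) ≈ 3.4286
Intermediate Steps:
Mul(Add(-5, 29), Function('l')(Pow(Add(2, 5), -1))) = Mul(Add(-5, 29), Pow(Add(2, 5), -1)) = Mul(24, Pow(7, -1)) = Mul(24, Rational(1, 7)) = Rational(24, 7)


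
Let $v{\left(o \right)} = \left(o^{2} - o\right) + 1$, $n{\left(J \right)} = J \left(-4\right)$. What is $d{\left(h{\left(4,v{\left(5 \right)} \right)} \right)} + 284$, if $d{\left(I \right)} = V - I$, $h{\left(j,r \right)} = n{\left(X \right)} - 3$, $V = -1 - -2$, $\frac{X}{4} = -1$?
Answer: $272$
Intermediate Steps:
$X = -4$ ($X = 4 \left(-1\right) = -4$)
$n{\left(J \right)} = - 4 J$
$v{\left(o \right)} = 1 + o^{2} - o$
$V = 1$ ($V = -1 + 2 = 1$)
$h{\left(j,r \right)} = 13$ ($h{\left(j,r \right)} = \left(-4\right) \left(-4\right) - 3 = 16 - 3 = 13$)
$d{\left(I \right)} = 1 - I$
$d{\left(h{\left(4,v{\left(5 \right)} \right)} \right)} + 284 = \left(1 - 13\right) + 284 = -12 + 284 = 272$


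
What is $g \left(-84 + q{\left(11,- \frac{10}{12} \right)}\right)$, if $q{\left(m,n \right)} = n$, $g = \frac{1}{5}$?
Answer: $- \frac{509}{30} \approx -16.967$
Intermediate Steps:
$g = \frac{1}{5} \approx 0.2$
$g \left(-84 + q{\left(11,- \frac{10}{12} \right)}\right) = \frac{-84 - \frac{10}{12}}{5} = \frac{-84 - \frac{5}{6}}{5} = \frac{1}{5} \left(- \frac{509}{6}\right) = - \frac{509}{30}$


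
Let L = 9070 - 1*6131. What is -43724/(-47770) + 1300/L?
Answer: 5606054/4129295 ≈ 1.3576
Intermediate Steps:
L = 2939 (L = 9070 - 6131 = 2939)
-43724/(-47770) + 1300/L = -43724/(-47770) + 1300/2939 = -43724*(-1/47770) + 1300*(1/2939) = 1286/1405 + 1300/2939 = 5606054/4129295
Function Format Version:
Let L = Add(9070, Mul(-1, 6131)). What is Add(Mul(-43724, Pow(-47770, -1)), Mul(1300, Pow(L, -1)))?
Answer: Rational(5606054, 4129295) ≈ 1.3576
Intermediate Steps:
L = 2939 (L = Add(9070, -6131) = 2939)
Add(Mul(-43724, Pow(-47770, -1)), Mul(1300, Pow(L, -1))) = Add(Mul(-43724, Pow(-47770, -1)), Mul(1300, Pow(2939, -1))) = Add(Mul(-43724, Rational(-1, 47770)), Mul(1300, Rational(1, 2939))) = Add(Rational(1286, 1405), Rational(1300, 2939)) = Rational(5606054, 4129295)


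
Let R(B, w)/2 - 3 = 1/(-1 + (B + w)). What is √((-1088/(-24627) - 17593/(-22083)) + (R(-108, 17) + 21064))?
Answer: √1465189300178860264465926/8338849962 ≈ 145.16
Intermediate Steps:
R(B, w) = 6 + 2/(-1 + B + w) (R(B, w) = 6 + 2/(-1 + (B + w)) = 6 + 2/(-1 + B + w))
√((-1088/(-24627) - 17593/(-22083)) + (R(-108, 17) + 21064)) = √((-1088/(-24627) - 17593/(-22083)) + (2*(-2 + 3*(-108) + 3*17)/(-1 - 108 + 17) + 21064)) = √((-1088*(-1/24627) - 17593*(-1/22083)) + (2*(-2 - 324 + 51)/(-92) + 21064)) = √((1088/24627 + 17593/22083) + (2*(-1/92)*(-275) + 21064)) = √(152429705/181279347 + (275/46 + 21064)) = √(152429705/181279347 + 969219/46) = √(175706399186423/8338849962) = √1465189300178860264465926/8338849962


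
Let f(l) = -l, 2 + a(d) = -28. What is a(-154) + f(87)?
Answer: -117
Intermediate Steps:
a(d) = -30 (a(d) = -2 - 28 = -30)
a(-154) + f(87) = -30 - 1*87 = -30 - 87 = -117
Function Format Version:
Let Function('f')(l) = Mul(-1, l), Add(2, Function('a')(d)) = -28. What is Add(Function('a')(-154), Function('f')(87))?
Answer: -117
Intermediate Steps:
Function('a')(d) = -30 (Function('a')(d) = Add(-2, -28) = -30)
Add(Function('a')(-154), Function('f')(87)) = Add(-30, Mul(-1, 87)) = Add(-30, -87) = -117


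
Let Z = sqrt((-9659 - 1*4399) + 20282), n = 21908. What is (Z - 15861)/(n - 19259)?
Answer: -5287/883 + 4*sqrt(389)/2649 ≈ -5.9578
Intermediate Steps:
Z = 4*sqrt(389) (Z = sqrt((-9659 - 4399) + 20282) = sqrt(-14058 + 20282) = sqrt(6224) = 4*sqrt(389) ≈ 78.892)
(Z - 15861)/(n - 19259) = (4*sqrt(389) - 15861)/(21908 - 19259) = (-15861 + 4*sqrt(389))/2649 = (-15861 + 4*sqrt(389))*(1/2649) = -5287/883 + 4*sqrt(389)/2649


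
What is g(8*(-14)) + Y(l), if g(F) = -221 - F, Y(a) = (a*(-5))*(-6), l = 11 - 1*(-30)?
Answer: 1121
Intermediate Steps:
l = 41 (l = 11 + 30 = 41)
Y(a) = 30*a (Y(a) = -5*a*(-6) = 30*a)
g(8*(-14)) + Y(l) = (-221 - 8*(-14)) + 30*41 = (-221 - 1*(-112)) + 1230 = (-221 + 112) + 1230 = -109 + 1230 = 1121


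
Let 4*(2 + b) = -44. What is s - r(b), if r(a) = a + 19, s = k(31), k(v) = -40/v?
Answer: -226/31 ≈ -7.2903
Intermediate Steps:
b = -13 (b = -2 + (¼)*(-44) = -2 - 11 = -13)
s = -40/31 ≈ -1.2903
r(a) = 19 + a
s - r(b) = -40/31 - (19 - 13) = -40/31 - 1*6 = -40/31 - 6 = -226/31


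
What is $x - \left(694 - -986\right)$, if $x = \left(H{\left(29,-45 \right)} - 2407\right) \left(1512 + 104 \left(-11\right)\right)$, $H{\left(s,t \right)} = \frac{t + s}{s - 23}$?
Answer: $- \frac{2665312}{3} \approx -8.8844 \cdot 10^{5}$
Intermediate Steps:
$H{\left(s,t \right)} = \frac{s + t}{-23 + s}$
$x = - \frac{2660272}{3}$ ($x = \left(\frac{29 - 45}{-23 + 29} - 2407\right) \left(1512 + 104 \left(-11\right)\right) = \left(\frac{1}{6} \left(-16\right) - 2407\right) \left(1512 - 1144\right) = \left(\frac{1}{6} \left(-16\right) - 2407\right) 368 = \left(- \frac{8}{3} - 2407\right) 368 = \left(- \frac{7229}{3}\right) 368 = - \frac{2660272}{3} \approx -8.8676 \cdot 10^{5}$)
$x - \left(694 - -986\right) = - \frac{2660272}{3} - \left(694 - -986\right) = - \frac{2660272}{3} - \left(694 + 986\right) = - \frac{2660272}{3} - 1680 = - \frac{2665312}{3}$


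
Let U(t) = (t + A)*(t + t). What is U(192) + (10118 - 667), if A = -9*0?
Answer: 83179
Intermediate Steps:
A = 0
U(t) = 2*t**2 (U(t) = (t + 0)*(t + t) = t*(2*t) = 2*t**2)
U(192) + (10118 - 667) = 2*192**2 + (10118 - 667) = 2*36864 + 9451 = 73728 + 9451 = 83179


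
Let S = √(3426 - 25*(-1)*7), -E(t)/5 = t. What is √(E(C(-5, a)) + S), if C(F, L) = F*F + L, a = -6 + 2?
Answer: √(-105 + √3601) ≈ 6.7076*I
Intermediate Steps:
a = -4
C(F, L) = L + F² (C(F, L) = F² + L = L + F²)
E(t) = -5*t
S = √3601 (S = √(3426 + 25*7) = √(3426 + 175) = √3601 ≈ 60.008)
√(E(C(-5, a)) + S) = √(-5*(-4 + (-5)²) + √3601) = √(-5*(-4 + 25) + √3601) = √(-5*21 + √3601) = √(-105 + √3601)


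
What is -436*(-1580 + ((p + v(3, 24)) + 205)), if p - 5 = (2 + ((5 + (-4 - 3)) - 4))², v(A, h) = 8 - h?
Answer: 597320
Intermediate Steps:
p = 21 (p = 5 + (2 + ((5 + (-4 - 3)) - 4))² = 5 + (2 + ((5 - 7) - 4))² = 5 + (2 + (-2 - 4))² = 5 + (2 - 6)² = 5 + (-4)² = 5 + 16 = 21)
-436*(-1580 + ((p + v(3, 24)) + 205)) = -436*(-1580 + ((21 + (8 - 1*24)) + 205)) = -436*(-1580 + ((21 + (8 - 24)) + 205)) = -436*(-1580 + ((21 - 16) + 205)) = -436*(-1580 + (5 + 205)) = -436*(-1580 + 210) = -436*(-1370) = 597320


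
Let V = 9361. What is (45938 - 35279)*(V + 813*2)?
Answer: 117110433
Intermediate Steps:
(45938 - 35279)*(V + 813*2) = (45938 - 35279)*(9361 + 813*2) = 10659*(9361 + 1626) = 10659*10987 = 117110433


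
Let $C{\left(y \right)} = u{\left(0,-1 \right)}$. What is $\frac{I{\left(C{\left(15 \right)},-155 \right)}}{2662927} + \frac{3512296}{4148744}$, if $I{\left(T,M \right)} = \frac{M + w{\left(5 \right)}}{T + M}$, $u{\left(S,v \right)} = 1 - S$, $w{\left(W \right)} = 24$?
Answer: $\frac{180045084055729}{212670196463494} \approx 0.84659$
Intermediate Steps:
$C{\left(y \right)} = 1$ ($C{\left(y \right)} = 1 - 0 = 1 + 0 = 1$)
$I{\left(T,M \right)} = \frac{24 + M}{M + T}$ ($I{\left(T,M \right)} = \frac{M + 24}{T + M} = \frac{24 + M}{M + T}$)
$\frac{I{\left(C{\left(15 \right)},-155 \right)}}{2662927} + \frac{3512296}{4148744} = \frac{\frac{1}{-155 + 1} \left(24 - 155\right)}{2662927} + \frac{3512296}{4148744} = \frac{1}{-154} \left(-131\right) \frac{1}{2662927} + 3512296 \cdot \frac{1}{4148744} = \left(- \frac{1}{154}\right) \left(-131\right) \frac{1}{2662927} + \frac{439037}{518593} = \frac{131}{154} \cdot \frac{1}{2662927} + \frac{439037}{518593} = \frac{131}{410090758} + \frac{439037}{518593} = \frac{180045084055729}{212670196463494}$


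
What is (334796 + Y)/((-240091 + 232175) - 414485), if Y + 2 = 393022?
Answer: -727816/422401 ≈ -1.7230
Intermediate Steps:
Y = 393020 (Y = -2 + 393022 = 393020)
(334796 + Y)/((-240091 + 232175) - 414485) = (334796 + 393020)/((-240091 + 232175) - 414485) = 727816/(-7916 - 414485) = 727816/(-422401) = 727816*(-1/422401) = -727816/422401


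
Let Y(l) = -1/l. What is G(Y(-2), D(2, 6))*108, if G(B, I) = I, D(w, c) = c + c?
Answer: 1296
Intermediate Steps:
D(w, c) = 2*c
G(Y(-2), D(2, 6))*108 = (2*6)*108 = 12*108 = 1296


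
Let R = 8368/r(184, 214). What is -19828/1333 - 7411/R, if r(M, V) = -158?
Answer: 697469825/5577272 ≈ 125.06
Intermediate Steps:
R = -4184/79 (R = 8368/(-158) = 8368*(-1/158) = -4184/79 ≈ -52.962)
-19828/1333 - 7411/R = -19828/1333 - 7411/(-4184/79) = -19828*1/1333 - 7411*(-79/4184) = -19828/1333 + 585469/4184 = 697469825/5577272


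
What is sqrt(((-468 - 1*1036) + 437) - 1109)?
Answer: 8*I*sqrt(34) ≈ 46.648*I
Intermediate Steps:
sqrt(((-468 - 1*1036) + 437) - 1109) = sqrt(((-468 - 1036) + 437) - 1109) = sqrt((-1504 + 437) - 1109) = sqrt(-1067 - 1109) = sqrt(-2176) = 8*I*sqrt(34)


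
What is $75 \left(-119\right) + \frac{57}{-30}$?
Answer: $- \frac{89269}{10} \approx -8926.9$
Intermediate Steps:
$75 \left(-119\right) + \frac{57}{-30} = -8925 + 57 \left(- \frac{1}{30}\right) = -8925 - \frac{19}{10} = - \frac{89269}{10}$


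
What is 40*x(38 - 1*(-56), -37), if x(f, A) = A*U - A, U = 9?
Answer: -11840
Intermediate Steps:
x(f, A) = 8*A (x(f, A) = A*9 - A = 9*A - A = 8*A)
40*x(38 - 1*(-56), -37) = 40*(8*(-37)) = 40*(-296) = -11840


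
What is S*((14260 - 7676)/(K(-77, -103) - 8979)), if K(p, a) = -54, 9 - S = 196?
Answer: 1231208/9033 ≈ 136.30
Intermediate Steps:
S = -187 (S = 9 - 1*196 = 9 - 196 = -187)
S*((14260 - 7676)/(K(-77, -103) - 8979)) = -187*(14260 - 7676)/(-54 - 8979) = -1231208/(-9033) = -1231208*(-1)/9033 = -187*(-6584/9033) = 1231208/9033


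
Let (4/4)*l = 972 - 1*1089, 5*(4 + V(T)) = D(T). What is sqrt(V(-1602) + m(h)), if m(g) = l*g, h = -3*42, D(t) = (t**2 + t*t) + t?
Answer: 4*sqrt(1626530)/5 ≈ 1020.3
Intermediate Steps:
D(t) = t + 2*t**2 (D(t) = (t**2 + t**2) + t = 2*t**2 + t = t + 2*t**2)
h = -126
V(T) = -4 + T*(1 + 2*T)/5 (V(T) = -4 + (T*(1 + 2*T))/5 = -4 + T*(1 + 2*T)/5)
l = -117 (l = 972 - 1*1089 = 972 - 1089 = -117)
m(g) = -117*g
sqrt(V(-1602) + m(h)) = sqrt((-4 + (1/5)*(-1602)*(1 + 2*(-1602))) - 117*(-126)) = sqrt((-4 + (1/5)*(-1602)*(1 - 3204)) + 14742) = sqrt((-4 + (1/5)*(-1602)*(-3203)) + 14742) = sqrt((-4 + 5131206/5) + 14742) = sqrt(5131186/5 + 14742) = sqrt(5204896/5) = 4*sqrt(1626530)/5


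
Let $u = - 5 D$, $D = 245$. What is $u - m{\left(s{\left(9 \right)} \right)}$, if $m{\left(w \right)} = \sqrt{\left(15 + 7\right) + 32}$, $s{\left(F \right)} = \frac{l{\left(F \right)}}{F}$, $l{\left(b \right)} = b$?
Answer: $-1225 - 3 \sqrt{6} \approx -1232.3$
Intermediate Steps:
$s{\left(F \right)} = 1$ ($s{\left(F \right)} = \frac{F}{F} = 1$)
$m{\left(w \right)} = 3 \sqrt{6}$ ($m{\left(w \right)} = \sqrt{22 + 32} = \sqrt{54} = 3 \sqrt{6}$)
$u = -1225$ ($u = \left(-5\right) 245 = -1225$)
$u - m{\left(s{\left(9 \right)} \right)} = -1225 - 3 \sqrt{6}$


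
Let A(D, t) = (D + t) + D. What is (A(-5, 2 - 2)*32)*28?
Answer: -8960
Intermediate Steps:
A(D, t) = t + 2*D
(A(-5, 2 - 2)*32)*28 = (((2 - 2) + 2*(-5))*32)*28 = ((0 - 10)*32)*28 = -10*32*28 = -320*28 = -8960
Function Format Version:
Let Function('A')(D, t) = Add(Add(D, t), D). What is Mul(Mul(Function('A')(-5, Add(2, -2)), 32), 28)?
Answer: -8960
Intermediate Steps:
Function('A')(D, t) = Add(t, Mul(2, D))
Mul(Mul(Function('A')(-5, Add(2, -2)), 32), 28) = Mul(Mul(Add(Add(2, -2), Mul(2, -5)), 32), 28) = Mul(Mul(Add(0, -10), 32), 28) = Mul(Mul(-10, 32), 28) = Mul(-320, 28) = -8960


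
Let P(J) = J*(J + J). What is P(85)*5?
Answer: 72250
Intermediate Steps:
P(J) = 2*J² (P(J) = J*(2*J) = 2*J²)
P(85)*5 = (2*85²)*5 = (2*7225)*5 = 14450*5 = 72250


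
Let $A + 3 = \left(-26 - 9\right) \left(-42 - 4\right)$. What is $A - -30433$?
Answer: $32040$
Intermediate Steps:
$A = 1607$ ($A = -3 + \left(-26 - 9\right) \left(-42 - 4\right) = -3 + \left(-26 - 9\right) \left(-46\right) = -3 - -1610 = -3 + 1610 = 1607$)
$A - -30433 = 1607 - -30433 = 1607 + 30433 = 32040$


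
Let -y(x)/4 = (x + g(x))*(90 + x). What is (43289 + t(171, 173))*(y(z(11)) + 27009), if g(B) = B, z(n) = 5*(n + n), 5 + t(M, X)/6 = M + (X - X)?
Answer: -6598066435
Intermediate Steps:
t(M, X) = -30 + 6*M (t(M, X) = -30 + 6*(M + (X - X)) = -30 + 6*(M + 0) = -30 + 6*M)
z(n) = 10*n (z(n) = 5*(2*n) = 10*n)
y(x) = -8*x*(90 + x) (y(x) = -4*(x + x)*(90 + x) = -4*2*x*(90 + x) = -8*x*(90 + x))
(43289 + t(171, 173))*(y(z(11)) + 27009) = (43289 + (-30 + 6*171))*(8*(10*11)*(-90 - 10*11) + 27009) = (43289 + (-30 + 1026))*(8*110*(-90 - 1*110) + 27009) = (43289 + 996)*(8*110*(-90 - 110) + 27009) = 44285*(8*110*(-200) + 27009) = 44285*(-176000 + 27009) = 44285*(-148991) = -6598066435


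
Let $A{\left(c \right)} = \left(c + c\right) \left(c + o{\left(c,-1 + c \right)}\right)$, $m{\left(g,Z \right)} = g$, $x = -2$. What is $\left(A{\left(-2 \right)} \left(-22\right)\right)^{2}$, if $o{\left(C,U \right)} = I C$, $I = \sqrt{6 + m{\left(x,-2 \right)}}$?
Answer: $278784$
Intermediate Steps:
$I = 2$ ($I = \sqrt{6 - 2} = \sqrt{4} = 2$)
$o{\left(C,U \right)} = 2 C$
$A{\left(c \right)} = 6 c^{2}$ ($A{\left(c \right)} = \left(c + c\right) \left(c + 2 c\right) = 2 c 3 c = 6 c^{2}$)
$\left(A{\left(-2 \right)} \left(-22\right)\right)^{2} = \left(6 \left(-2\right)^{2} \left(-22\right)\right)^{2} = \left(6 \cdot 4 \left(-22\right)\right)^{2} = \left(24 \left(-22\right)\right)^{2} = \left(-528\right)^{2} = 278784$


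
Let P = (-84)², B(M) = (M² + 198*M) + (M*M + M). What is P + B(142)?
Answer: 75642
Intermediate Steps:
B(M) = 2*M² + 199*M (B(M) = (M² + 198*M) + (M² + M) = (M² + 198*M) + (M + M²) = 2*M² + 199*M)
P = 7056
P + B(142) = 7056 + 142*(199 + 2*142) = 7056 + 142*(199 + 284) = 7056 + 142*483 = 7056 + 68586 = 75642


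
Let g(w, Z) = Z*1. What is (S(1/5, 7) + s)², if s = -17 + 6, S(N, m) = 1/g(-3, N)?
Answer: 36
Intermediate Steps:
g(w, Z) = Z
S(N, m) = 1/N
s = -11
(S(1/5, 7) + s)² = (1/(1/5) - 11)² = (1/(⅕) - 11)² = (5 - 11)² = (-6)² = 36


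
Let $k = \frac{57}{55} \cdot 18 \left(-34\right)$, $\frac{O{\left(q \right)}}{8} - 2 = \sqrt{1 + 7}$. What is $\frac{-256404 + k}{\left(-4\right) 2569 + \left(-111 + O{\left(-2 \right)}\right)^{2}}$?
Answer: $- \frac{10447319856}{986539345} + \frac{8595359232 \sqrt{2}}{197307869} \approx 51.018$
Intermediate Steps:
$O{\left(q \right)} = 16 + 16 \sqrt{2}$ ($O{\left(q \right)} = 16 + 8 \sqrt{1 + 7} = 16 + 8 \sqrt{8} = 16 + 8 \cdot 2 \sqrt{2} = 16 + 16 \sqrt{2}$)
$k = - \frac{34884}{55}$ ($k = 57 \cdot \frac{1}{55} \cdot 18 \left(-34\right) = \frac{57}{55} \cdot 18 \left(-34\right) = \frac{1026}{55} \left(-34\right) = - \frac{34884}{55} \approx -634.25$)
$\frac{-256404 + k}{\left(-4\right) 2569 + \left(-111 + O{\left(-2 \right)}\right)^{2}} = \frac{-256404 - \frac{34884}{55}}{\left(-4\right) 2569 + \left(-111 + \left(16 + 16 \sqrt{2}\right)\right)^{2}} = - \frac{14137104}{55 \left(-10276 + \left(-95 + 16 \sqrt{2}\right)^{2}\right)}$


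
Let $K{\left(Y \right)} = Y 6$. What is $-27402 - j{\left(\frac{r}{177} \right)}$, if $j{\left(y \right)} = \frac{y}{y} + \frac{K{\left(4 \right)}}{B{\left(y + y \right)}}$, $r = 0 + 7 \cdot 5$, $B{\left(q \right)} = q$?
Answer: $- \frac{961229}{35} \approx -27464.0$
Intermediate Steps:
$K{\left(Y \right)} = 6 Y$
$r = 35$ ($r = 0 + 35 = 35$)
$j{\left(y \right)} = 1 + \frac{12}{y}$ ($j{\left(y \right)} = \frac{y}{y} + \frac{6 \cdot 4}{y + y} = 1 + \frac{24}{2 y} = 1 + 24 \frac{1}{2 y} = 1 + \frac{12}{y}$)
$-27402 - j{\left(\frac{r}{177} \right)} = -27402 - \frac{12 + \frac{35}{177}}{35 \cdot \frac{1}{177}} = -27402 - \frac{12 + 35 \cdot \frac{1}{177}}{35 \cdot \frac{1}{177}} = -27402 - \frac{12 + \frac{35}{177}}{\frac{35}{177}} = -27402 - \frac{177}{35} \cdot \frac{2159}{177} = -27402 - \frac{2159}{35} = - \frac{961229}{35}$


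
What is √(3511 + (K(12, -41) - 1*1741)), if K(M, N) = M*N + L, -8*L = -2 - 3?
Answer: √20458/4 ≈ 35.758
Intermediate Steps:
L = 5/8 (L = -(-2 - 3)/8 = -⅛*(-5) = 5/8 ≈ 0.62500)
K(M, N) = 5/8 + M*N (K(M, N) = M*N + 5/8 = 5/8 + M*N)
√(3511 + (K(12, -41) - 1*1741)) = √(3511 + ((5/8 + 12*(-41)) - 1*1741)) = √(3511 + ((5/8 - 492) - 1741)) = √(3511 + (-3931/8 - 1741)) = √(3511 - 17859/8) = √(10229/8) = √20458/4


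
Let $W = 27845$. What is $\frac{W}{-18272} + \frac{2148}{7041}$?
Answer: $- \frac{52269463}{42884384} \approx -1.2188$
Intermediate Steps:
$\frac{W}{-18272} + \frac{2148}{7041} = \frac{27845}{-18272} + \frac{2148}{7041} = 27845 \left(- \frac{1}{18272}\right) + 2148 \cdot \frac{1}{7041} = - \frac{27845}{18272} + \frac{716}{2347} = - \frac{52269463}{42884384}$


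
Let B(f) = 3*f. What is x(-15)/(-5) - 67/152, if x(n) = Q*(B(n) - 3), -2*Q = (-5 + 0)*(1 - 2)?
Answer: -3715/152 ≈ -24.441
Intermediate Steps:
Q = -5/2 (Q = -(-5 + 0)*(1 - 2)/2 = -(-5)*(-1)/2 = -½*5 = -5/2 ≈ -2.5000)
x(n) = 15/2 - 15*n/2 (x(n) = -5*(3*n - 3)/2 = -5*(-3 + 3*n)/2 = 15/2 - 15*n/2)
x(-15)/(-5) - 67/152 = (15/2 - 15/2*(-15))/(-5) - 67/152 = (15/2 + 225/2)*(-⅕) - 67*1/152 = 120*(-⅕) - 67/152 = -24 - 67/152 = -3715/152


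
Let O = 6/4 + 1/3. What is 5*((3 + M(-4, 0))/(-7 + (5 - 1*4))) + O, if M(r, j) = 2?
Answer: -7/3 ≈ -2.3333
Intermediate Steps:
O = 11/6 (O = 6*(1/4) + 1*(1/3) = 3/2 + 1/3 = 11/6 ≈ 1.8333)
5*((3 + M(-4, 0))/(-7 + (5 - 1*4))) + O = 5*((3 + 2)/(-7 + (5 - 1*4))) + 11/6 = 5*(5/(-7 + (5 - 4))) + 11/6 = 5*(5/(-7 + 1)) + 11/6 = 5*(5/(-6)) + 11/6 = 5*(5*(-1/6)) + 11/6 = 5*(-5/6) + 11/6 = -25/6 + 11/6 = -7/3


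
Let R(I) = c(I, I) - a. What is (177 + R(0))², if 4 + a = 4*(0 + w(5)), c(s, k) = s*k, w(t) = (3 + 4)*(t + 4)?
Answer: 5041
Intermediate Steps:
w(t) = 28 + 7*t (w(t) = 7*(4 + t) = 28 + 7*t)
c(s, k) = k*s
a = 248 (a = -4 + 4*(0 + (28 + 7*5)) = -4 + 4*(0 + (28 + 35)) = -4 + 4*(0 + 63) = -4 + 4*63 = -4 + 252 = 248)
R(I) = -248 + I² (R(I) = I*I - 1*248 = I² - 248 = -248 + I²)
(177 + R(0))² = (177 + (-248 + 0²))² = (177 + (-248 + 0))² = (177 - 248)² = (-71)² = 5041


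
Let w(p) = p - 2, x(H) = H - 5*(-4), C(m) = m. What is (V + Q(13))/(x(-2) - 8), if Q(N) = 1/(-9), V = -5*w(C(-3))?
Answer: 112/45 ≈ 2.4889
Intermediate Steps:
x(H) = 20 + H (x(H) = H + 20 = 20 + H)
w(p) = -2 + p
V = 25 (V = -5*(-2 - 3) = -5*(-5) = 25)
Q(N) = -⅑
(V + Q(13))/(x(-2) - 8) = (25 - ⅑)/((20 - 2) - 8) = 224/(9*(18 - 8)) = (224/9)/10 = (224/9)*(⅒) = 112/45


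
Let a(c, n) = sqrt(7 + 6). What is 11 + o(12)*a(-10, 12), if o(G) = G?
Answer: 11 + 12*sqrt(13) ≈ 54.267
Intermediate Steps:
a(c, n) = sqrt(13)
11 + o(12)*a(-10, 12) = 11 + 12*sqrt(13)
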